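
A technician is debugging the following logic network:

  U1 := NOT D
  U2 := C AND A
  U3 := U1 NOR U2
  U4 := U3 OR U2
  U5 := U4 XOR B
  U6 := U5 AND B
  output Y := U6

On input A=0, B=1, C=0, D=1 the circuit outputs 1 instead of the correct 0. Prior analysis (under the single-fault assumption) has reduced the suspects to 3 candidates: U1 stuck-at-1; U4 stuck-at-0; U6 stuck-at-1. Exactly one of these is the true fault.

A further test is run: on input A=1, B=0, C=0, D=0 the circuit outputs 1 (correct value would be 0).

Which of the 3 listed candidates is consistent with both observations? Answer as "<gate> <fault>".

Evaluate each candidate on input A=1, B=0, C=0, D=0:
  U1 stuck-at-1: U1=1 [stuck-at-1], U2=0, U3=0, U4=0, U5=0, U6=0 → 0 — eliminated
  U4 stuck-at-0: U1=1, U2=0, U3=0, U4=0 [stuck-at-0], U5=0, U6=0 → 0 — eliminated
  U6 stuck-at-1: U1=1, U2=0, U3=0, U4=0, U5=0, U6=1 [stuck-at-1] → 1 — matches
Only U6 stuck-at-1 reproduces the observed 1.

U6 stuck-at-1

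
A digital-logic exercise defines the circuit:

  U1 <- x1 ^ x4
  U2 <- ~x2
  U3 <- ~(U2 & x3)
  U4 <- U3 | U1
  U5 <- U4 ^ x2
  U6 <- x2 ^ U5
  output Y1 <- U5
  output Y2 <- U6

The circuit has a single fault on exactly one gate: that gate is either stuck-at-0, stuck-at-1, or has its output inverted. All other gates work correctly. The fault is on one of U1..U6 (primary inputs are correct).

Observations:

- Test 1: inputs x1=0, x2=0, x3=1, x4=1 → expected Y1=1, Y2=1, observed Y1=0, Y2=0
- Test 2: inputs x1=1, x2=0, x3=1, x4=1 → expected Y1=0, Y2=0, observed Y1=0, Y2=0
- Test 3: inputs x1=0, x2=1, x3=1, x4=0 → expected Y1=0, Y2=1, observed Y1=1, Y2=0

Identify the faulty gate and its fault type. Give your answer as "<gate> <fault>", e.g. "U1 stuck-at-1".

Fault-free values for test 1 (x1=0, x2=0, x3=1, x4=1): U1=1, U2=1, U3=0, U4=1, U5=1, U6=1, giving Y1=1, Y2=1. Observed Y1=0, Y2=0.
Test 1: faults giving observed Y1=0, Y2=0 are {U1 stuck-at-0, U1 inverted output, U4 stuck-at-0, U4 inverted output, U5 stuck-at-0, U5 inverted output}.
Test 2 (x1=1, x2=0, x3=1, x4=1): fault-free U1=0, U2=1, U3=0, U4=0, U5=0, U6=0 → Y1=0, Y2=0; observed Y1=0, Y2=0. Eliminates U1 inverted output, U4 inverted output, U5 inverted output.
Test 3 (x1=0, x2=1, x3=1, x4=0): fault-free U1=0, U2=0, U3=1, U4=1, U5=0, U6=1 → Y1=0, Y2=1; observed Y1=1, Y2=0. Eliminates U1 stuck-at-0, U5 stuck-at-0.
Only U4 stuck-at-0 is consistent with every test.

U4 stuck-at-0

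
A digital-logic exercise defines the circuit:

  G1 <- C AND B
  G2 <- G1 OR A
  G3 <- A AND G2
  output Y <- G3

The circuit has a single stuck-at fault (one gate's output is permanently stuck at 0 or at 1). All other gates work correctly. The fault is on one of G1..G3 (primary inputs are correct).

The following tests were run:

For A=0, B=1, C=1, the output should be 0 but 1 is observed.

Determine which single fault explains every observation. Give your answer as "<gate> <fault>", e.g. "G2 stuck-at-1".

Fault-free values for test 1 (A=0, B=1, C=1): G1=1, G2=1, G3=0, giving Y=0. Observed 1.
Test 1: faults giving observed 1 are {G3 stuck-at-1}.
Only G3 stuck-at-1 is consistent with every test.

G3 stuck-at-1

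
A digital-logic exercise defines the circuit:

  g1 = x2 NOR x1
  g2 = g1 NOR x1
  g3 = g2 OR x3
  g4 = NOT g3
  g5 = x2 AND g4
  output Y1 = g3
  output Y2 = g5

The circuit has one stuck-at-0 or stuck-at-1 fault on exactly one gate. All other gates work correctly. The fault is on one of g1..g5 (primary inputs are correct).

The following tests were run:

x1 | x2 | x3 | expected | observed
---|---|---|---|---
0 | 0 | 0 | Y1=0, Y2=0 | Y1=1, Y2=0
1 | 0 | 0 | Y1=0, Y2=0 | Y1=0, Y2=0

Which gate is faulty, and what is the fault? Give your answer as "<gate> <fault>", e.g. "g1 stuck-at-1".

Fault-free values for test 1 (x1=0, x2=0, x3=0): g1=1, g2=0, g3=0, g4=1, g5=0, giving Y1=0, Y2=0. Observed Y1=1, Y2=0.
Test 1: faults giving observed Y1=1, Y2=0 are {g1 stuck-at-0, g2 stuck-at-1, g3 stuck-at-1}.
Test 2 (x1=1, x2=0, x3=0): fault-free g1=0, g2=0, g3=0, g4=1, g5=0 → Y1=0, Y2=0; observed Y1=0, Y2=0. Eliminates g2 stuck-at-1, g3 stuck-at-1.
Only g1 stuck-at-0 is consistent with every test.

g1 stuck-at-0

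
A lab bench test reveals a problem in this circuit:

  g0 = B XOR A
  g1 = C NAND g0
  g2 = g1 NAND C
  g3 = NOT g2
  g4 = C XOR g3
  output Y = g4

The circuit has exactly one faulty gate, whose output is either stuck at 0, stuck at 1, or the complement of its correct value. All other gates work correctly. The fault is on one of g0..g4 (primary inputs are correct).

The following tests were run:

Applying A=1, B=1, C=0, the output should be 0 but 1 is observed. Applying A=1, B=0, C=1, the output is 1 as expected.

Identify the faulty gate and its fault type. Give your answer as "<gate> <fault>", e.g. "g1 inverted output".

Fault-free values for test 1 (A=1, B=1, C=0): g0=0, g1=1, g2=1, g3=0, g4=0, giving Y=0. Observed 1.
Test 1: faults giving observed 1 are {g2 stuck-at-0, g2 inverted output, g3 stuck-at-1, g3 inverted output, g4 stuck-at-1, g4 inverted output}.
Test 2 (A=1, B=0, C=1): fault-free g0=1, g1=0, g2=1, g3=0, g4=1 → 1; observed 1. Eliminates g2 stuck-at-0, g2 inverted output, g3 stuck-at-1, g3 inverted output, g4 inverted output.
Only g4 stuck-at-1 is consistent with every test.

g4 stuck-at-1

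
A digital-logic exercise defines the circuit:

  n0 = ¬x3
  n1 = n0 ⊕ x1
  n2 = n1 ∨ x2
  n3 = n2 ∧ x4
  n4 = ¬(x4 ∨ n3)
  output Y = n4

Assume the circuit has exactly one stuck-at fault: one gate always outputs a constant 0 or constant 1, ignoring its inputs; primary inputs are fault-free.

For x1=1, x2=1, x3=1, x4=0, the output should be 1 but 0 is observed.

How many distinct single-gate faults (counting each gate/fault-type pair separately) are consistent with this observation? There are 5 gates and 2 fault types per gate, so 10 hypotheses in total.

Fault-free: n0=0, n1=1, n2=1, n3=0, n4=1 → 1. Observed 0.
  n0 stuck-at-0: output 1 ✗
  n0 stuck-at-1: output 1 ✗
  n1 stuck-at-0: output 1 ✗
  n1 stuck-at-1: output 1 ✗
  n2 stuck-at-0: output 1 ✗
  n2 stuck-at-1: output 1 ✗
  n3 stuck-at-0: output 1 ✗
  n3 stuck-at-1: output 0 ✓
  n4 stuck-at-0: output 0 ✓
  n4 stuck-at-1: output 1 ✗
Consistent faults: {n3 stuck-at-1, n4 stuck-at-0} — 2 in all.

2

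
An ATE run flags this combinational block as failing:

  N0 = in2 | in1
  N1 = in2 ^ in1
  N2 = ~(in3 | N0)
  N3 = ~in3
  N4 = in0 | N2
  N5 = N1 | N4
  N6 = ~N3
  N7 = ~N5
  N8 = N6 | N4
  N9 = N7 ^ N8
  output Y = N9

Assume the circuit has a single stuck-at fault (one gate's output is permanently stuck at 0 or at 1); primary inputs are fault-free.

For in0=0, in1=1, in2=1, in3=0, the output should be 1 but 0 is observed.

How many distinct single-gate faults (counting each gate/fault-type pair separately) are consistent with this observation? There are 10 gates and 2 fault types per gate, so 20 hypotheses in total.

Fault-free: N0=1, N1=0, N2=0, N3=1, N4=0, N5=0, N6=0, N7=1, N8=0, N9=1 → 1. Observed 0.
  N0: none of the 2 fault types match ✗
  N1: stuck-at-1 ✓; others ✗
  N2: none of the 2 fault types match ✗
  N3: stuck-at-0 ✓; others ✗
  N4: none of the 2 fault types match ✗
  N5: stuck-at-1 ✓; others ✗
  N6: stuck-at-1 ✓; others ✗
  N7: stuck-at-0 ✓; others ✗
  N8: stuck-at-1 ✓; others ✗
  N9: stuck-at-0 ✓; others ✗
Consistent faults: {N1 stuck-at-1, N3 stuck-at-0, N5 stuck-at-1, N6 stuck-at-1, N7 stuck-at-0, N8 stuck-at-1, N9 stuck-at-0} — 7 in all.

7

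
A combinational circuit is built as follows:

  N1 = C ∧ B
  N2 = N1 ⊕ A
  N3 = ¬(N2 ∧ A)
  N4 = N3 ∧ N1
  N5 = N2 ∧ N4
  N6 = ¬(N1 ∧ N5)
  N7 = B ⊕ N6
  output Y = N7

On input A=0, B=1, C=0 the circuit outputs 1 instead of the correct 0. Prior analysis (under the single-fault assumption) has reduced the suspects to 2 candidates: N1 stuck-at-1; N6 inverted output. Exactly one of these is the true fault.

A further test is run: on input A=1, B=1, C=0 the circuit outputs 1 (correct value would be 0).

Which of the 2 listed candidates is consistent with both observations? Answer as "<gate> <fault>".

Evaluate each candidate on input A=1, B=1, C=0:
  N1 stuck-at-1: N1=1 [stuck-at-1], N2=0, N3=1, N4=1, N5=0, N6=1, N7=0 → 0 — eliminated
  N6 inverted output: N1=0, N2=1, N3=0, N4=0, N5=0, N6=0 [inverted output], N7=1 → 1 — matches
Only N6 inverted output reproduces the observed 1.

N6 inverted output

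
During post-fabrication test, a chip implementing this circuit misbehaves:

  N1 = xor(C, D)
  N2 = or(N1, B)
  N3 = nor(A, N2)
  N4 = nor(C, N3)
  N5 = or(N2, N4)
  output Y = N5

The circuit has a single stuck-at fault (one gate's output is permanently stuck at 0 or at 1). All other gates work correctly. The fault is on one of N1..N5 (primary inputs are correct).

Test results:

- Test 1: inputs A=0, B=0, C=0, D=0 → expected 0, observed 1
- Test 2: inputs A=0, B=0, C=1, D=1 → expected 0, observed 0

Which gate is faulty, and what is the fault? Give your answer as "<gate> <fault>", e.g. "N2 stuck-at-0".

Fault-free values for test 1 (A=0, B=0, C=0, D=0): N1=0, N2=0, N3=1, N4=0, N5=0, giving Y=0. Observed 1.
Test 1: faults giving observed 1 are {N1 stuck-at-1, N2 stuck-at-1, N3 stuck-at-0, N4 stuck-at-1, N5 stuck-at-1}.
Test 2 (A=0, B=0, C=1, D=1): fault-free N1=0, N2=0, N3=1, N4=0, N5=0 → 0; observed 0. Eliminates N1 stuck-at-1, N2 stuck-at-1, N4 stuck-at-1, N5 stuck-at-1.
Only N3 stuck-at-0 is consistent with every test.

N3 stuck-at-0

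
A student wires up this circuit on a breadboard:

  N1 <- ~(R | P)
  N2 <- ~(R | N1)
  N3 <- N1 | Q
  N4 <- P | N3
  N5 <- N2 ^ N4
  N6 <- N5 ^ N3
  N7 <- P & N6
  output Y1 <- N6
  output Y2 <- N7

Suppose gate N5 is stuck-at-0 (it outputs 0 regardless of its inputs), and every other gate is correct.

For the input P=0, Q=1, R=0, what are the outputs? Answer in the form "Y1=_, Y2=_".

Propagate with N5 forced: N1=1, N2=0, N3=1, N4=1, N5=0 [stuck-at-0], N6=1, N7=0.
So the outputs are Y1=1, Y2=0. (Without the fault they would be Y1=0, Y2=0.)

Y1=1, Y2=0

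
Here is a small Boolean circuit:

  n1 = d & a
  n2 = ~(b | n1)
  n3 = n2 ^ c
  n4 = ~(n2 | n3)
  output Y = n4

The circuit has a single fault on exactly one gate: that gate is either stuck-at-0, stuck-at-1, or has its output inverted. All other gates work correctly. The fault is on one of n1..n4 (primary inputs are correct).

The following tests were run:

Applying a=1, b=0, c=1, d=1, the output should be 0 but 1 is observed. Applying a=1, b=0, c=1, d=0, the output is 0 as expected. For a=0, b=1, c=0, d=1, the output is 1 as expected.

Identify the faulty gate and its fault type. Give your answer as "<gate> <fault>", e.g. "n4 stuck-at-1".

n3 stuck-at-0

Fault-free values for test 1 (a=1, b=0, c=1, d=1): n1=1, n2=0, n3=1, n4=0, giving Y=0. Observed 1.
Test 1: faults giving observed 1 are {n3 stuck-at-0, n3 inverted output, n4 stuck-at-1, n4 inverted output}.
Test 2 (a=1, b=0, c=1, d=0): fault-free n1=0, n2=1, n3=0, n4=0 → 0; observed 0. Eliminates n4 stuck-at-1, n4 inverted output.
Test 3 (a=0, b=1, c=0, d=1): fault-free n1=0, n2=0, n3=0, n4=1 → 1; observed 1. Eliminates n3 inverted output.
Only n3 stuck-at-0 is consistent with every test.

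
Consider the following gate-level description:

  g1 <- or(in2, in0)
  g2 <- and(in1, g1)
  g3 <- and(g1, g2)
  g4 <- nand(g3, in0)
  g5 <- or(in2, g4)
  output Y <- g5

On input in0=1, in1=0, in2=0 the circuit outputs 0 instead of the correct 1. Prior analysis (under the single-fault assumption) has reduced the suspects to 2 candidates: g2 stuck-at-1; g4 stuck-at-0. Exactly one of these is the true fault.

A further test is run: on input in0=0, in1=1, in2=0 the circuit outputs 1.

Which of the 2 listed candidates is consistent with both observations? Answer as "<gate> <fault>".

g2 stuck-at-1

Evaluate each candidate on input in0=0, in1=1, in2=0:
  g2 stuck-at-1: g1=0, g2=1 [stuck-at-1], g3=0, g4=1, g5=1 → 1 — matches
  g4 stuck-at-0: g1=0, g2=0, g3=0, g4=0 [stuck-at-0], g5=0 → 0 — eliminated
Only g2 stuck-at-1 reproduces the observed 1.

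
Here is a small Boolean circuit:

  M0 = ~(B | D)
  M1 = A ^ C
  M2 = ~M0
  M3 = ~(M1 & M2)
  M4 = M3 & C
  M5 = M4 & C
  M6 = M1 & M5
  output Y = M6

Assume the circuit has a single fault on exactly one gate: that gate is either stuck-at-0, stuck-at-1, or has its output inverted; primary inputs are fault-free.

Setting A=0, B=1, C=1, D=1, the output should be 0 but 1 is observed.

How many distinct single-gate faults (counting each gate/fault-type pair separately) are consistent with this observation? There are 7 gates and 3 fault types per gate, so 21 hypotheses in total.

12

Fault-free: M0=0, M1=1, M2=1, M3=0, M4=0, M5=0, M6=0 → 0. Observed 1.
  M0: stuck-at-1, inverted output ✓; others ✗
  M1: none of the 3 fault types match ✗
  M2: stuck-at-0, inverted output ✓; others ✗
  M3: stuck-at-1, inverted output ✓; others ✗
  M4: stuck-at-1, inverted output ✓; others ✗
  M5: stuck-at-1, inverted output ✓; others ✗
  M6: stuck-at-1, inverted output ✓; others ✗
Consistent faults: {M0 stuck-at-1, M0 inverted output, M2 stuck-at-0, M2 inverted output, M3 stuck-at-1, M3 inverted output, M4 stuck-at-1, M4 inverted output, M5 stuck-at-1, M5 inverted output, M6 stuck-at-1, M6 inverted output} — 12 in all.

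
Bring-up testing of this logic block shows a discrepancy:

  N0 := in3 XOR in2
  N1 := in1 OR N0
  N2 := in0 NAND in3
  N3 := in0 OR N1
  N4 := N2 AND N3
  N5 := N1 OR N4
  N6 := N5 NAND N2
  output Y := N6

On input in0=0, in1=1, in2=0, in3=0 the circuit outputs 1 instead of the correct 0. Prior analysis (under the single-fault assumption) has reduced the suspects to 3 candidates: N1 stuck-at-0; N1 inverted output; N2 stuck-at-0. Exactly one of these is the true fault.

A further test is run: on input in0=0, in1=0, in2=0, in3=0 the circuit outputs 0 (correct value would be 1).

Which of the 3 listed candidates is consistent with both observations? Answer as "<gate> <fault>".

N1 inverted output

Evaluate each candidate on input in0=0, in1=0, in2=0, in3=0:
  N1 stuck-at-0: N0=0, N1=0 [stuck-at-0], N2=1, N3=0, N4=0, N5=0, N6=1 → 1 — eliminated
  N1 inverted output: N0=0, N1=1 [inverted output], N2=1, N3=1, N4=1, N5=1, N6=0 → 0 — matches
  N2 stuck-at-0: N0=0, N1=0, N2=0 [stuck-at-0], N3=0, N4=0, N5=0, N6=1 → 1 — eliminated
Only N1 inverted output reproduces the observed 0.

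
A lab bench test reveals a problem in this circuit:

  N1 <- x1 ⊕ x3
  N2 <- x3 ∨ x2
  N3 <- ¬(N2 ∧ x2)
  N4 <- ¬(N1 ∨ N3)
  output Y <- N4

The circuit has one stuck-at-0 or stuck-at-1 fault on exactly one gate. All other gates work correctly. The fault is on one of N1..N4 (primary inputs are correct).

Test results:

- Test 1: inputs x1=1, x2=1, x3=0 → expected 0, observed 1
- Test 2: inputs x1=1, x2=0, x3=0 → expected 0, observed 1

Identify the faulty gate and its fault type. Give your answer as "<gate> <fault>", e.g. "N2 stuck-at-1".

N4 stuck-at-1

Fault-free values for test 1 (x1=1, x2=1, x3=0): N1=1, N2=1, N3=0, N4=0, giving Y=0. Observed 1.
Test 1: faults giving observed 1 are {N1 stuck-at-0, N4 stuck-at-1}.
Test 2 (x1=1, x2=0, x3=0): fault-free N1=1, N2=0, N3=1, N4=0 → 0; observed 1. Eliminates N1 stuck-at-0.
Only N4 stuck-at-1 is consistent with every test.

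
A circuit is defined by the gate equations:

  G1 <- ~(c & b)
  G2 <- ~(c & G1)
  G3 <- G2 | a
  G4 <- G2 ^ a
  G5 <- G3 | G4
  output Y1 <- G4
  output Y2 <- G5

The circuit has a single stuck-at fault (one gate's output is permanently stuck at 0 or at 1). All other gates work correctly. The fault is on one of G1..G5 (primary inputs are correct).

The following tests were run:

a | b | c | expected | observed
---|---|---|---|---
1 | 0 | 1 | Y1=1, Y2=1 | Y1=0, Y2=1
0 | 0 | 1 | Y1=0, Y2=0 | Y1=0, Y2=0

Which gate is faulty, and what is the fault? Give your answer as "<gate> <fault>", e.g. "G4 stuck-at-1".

G4 stuck-at-0

Fault-free values for test 1 (a=1, b=0, c=1): G1=1, G2=0, G3=1, G4=1, G5=1, giving Y1=1, Y2=1. Observed Y1=0, Y2=1.
Test 1: faults giving observed Y1=0, Y2=1 are {G1 stuck-at-0, G2 stuck-at-1, G4 stuck-at-0}.
Test 2 (a=0, b=0, c=1): fault-free G1=1, G2=0, G3=0, G4=0, G5=0 → Y1=0, Y2=0; observed Y1=0, Y2=0. Eliminates G1 stuck-at-0, G2 stuck-at-1.
Only G4 stuck-at-0 is consistent with every test.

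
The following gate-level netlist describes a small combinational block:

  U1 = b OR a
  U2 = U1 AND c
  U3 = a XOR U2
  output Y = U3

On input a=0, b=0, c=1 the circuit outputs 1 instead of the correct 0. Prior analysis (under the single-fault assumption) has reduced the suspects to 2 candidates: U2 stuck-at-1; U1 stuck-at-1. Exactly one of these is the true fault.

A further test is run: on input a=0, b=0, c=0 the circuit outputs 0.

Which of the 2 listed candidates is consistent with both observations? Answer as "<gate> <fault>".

U1 stuck-at-1

Evaluate each candidate on input a=0, b=0, c=0:
  U2 stuck-at-1: U1=0, U2=1 [stuck-at-1], U3=1 → 1 — eliminated
  U1 stuck-at-1: U1=1 [stuck-at-1], U2=0, U3=0 → 0 — matches
Only U1 stuck-at-1 reproduces the observed 0.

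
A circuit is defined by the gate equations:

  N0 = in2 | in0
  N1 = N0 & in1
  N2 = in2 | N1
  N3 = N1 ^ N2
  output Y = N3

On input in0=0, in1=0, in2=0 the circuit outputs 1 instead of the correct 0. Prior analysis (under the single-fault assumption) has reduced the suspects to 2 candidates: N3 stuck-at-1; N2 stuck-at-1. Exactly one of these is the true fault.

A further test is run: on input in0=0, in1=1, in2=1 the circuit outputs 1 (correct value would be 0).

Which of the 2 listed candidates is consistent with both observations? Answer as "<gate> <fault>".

N3 stuck-at-1

Evaluate each candidate on input in0=0, in1=1, in2=1:
  N3 stuck-at-1: N0=1, N1=1, N2=1, N3=1 [stuck-at-1] → 1 — matches
  N2 stuck-at-1: N0=1, N1=1, N2=1 [stuck-at-1], N3=0 → 0 — eliminated
Only N3 stuck-at-1 reproduces the observed 1.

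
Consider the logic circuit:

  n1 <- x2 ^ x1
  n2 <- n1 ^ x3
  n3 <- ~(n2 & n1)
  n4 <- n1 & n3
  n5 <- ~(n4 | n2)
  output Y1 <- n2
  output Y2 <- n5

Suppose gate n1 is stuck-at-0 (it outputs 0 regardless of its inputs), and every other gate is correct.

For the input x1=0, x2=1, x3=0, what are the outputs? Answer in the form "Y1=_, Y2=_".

Propagate with n1 forced: n1=0 [stuck-at-0], n2=0, n3=1, n4=0, n5=1.
So the outputs are Y1=0, Y2=1. (Without the fault they would be Y1=1, Y2=0.)

Y1=0, Y2=1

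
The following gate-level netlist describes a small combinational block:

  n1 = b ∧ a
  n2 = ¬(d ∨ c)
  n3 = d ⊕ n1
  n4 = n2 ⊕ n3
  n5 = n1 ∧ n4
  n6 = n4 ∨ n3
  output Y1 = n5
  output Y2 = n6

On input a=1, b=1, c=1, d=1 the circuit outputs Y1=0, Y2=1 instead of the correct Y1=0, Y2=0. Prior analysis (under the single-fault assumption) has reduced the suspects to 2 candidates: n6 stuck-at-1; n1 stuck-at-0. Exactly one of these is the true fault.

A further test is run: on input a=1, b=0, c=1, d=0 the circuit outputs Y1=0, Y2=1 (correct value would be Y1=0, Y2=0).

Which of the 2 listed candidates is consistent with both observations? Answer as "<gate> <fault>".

Evaluate each candidate on input a=1, b=0, c=1, d=0:
  n6 stuck-at-1: n1=0, n2=0, n3=0, n4=0, n5=0, n6=1 [stuck-at-1] → Y1=0, Y2=1 — matches
  n1 stuck-at-0: n1=0 [stuck-at-0], n2=0, n3=0, n4=0, n5=0, n6=0 → Y1=0, Y2=0 — eliminated
Only n6 stuck-at-1 reproduces the observed Y1=0, Y2=1.

n6 stuck-at-1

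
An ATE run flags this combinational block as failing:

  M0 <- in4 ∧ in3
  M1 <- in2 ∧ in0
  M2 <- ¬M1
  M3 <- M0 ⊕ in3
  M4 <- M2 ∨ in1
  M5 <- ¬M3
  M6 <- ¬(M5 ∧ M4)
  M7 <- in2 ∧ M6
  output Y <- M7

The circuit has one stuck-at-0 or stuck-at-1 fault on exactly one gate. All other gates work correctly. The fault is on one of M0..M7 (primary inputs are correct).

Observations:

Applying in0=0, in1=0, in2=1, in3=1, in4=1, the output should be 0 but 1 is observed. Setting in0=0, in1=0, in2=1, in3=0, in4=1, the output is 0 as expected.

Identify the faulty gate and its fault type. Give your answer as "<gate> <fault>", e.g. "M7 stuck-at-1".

Fault-free values for test 1 (in0=0, in1=0, in2=1, in3=1, in4=1): M0=1, M1=0, M2=1, M3=0, M4=1, M5=1, M6=0, M7=0, giving Y=0. Observed 1.
Test 1: faults giving observed 1 are {M0 stuck-at-0, M1 stuck-at-1, M2 stuck-at-0, M3 stuck-at-1, M4 stuck-at-0, M5 stuck-at-0, M6 stuck-at-1, M7 stuck-at-1}.
Test 2 (in0=0, in1=0, in2=1, in3=0, in4=1): fault-free M0=0, M1=0, M2=1, M3=0, M4=1, M5=1, M6=0, M7=0 → 0; observed 0. Eliminates M1 stuck-at-1, M2 stuck-at-0, M3 stuck-at-1, M4 stuck-at-0, M5 stuck-at-0, M6 stuck-at-1, M7 stuck-at-1.
Only M0 stuck-at-0 is consistent with every test.

M0 stuck-at-0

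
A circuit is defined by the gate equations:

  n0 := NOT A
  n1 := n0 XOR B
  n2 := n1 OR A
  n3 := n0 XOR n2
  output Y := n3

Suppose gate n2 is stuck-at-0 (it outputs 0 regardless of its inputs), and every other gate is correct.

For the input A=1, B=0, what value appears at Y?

0

Propagate with n2 forced: n0=0, n1=0, n2=0 [stuck-at-0], n3=0.
So Y = 0. (Without the fault it would be 1.)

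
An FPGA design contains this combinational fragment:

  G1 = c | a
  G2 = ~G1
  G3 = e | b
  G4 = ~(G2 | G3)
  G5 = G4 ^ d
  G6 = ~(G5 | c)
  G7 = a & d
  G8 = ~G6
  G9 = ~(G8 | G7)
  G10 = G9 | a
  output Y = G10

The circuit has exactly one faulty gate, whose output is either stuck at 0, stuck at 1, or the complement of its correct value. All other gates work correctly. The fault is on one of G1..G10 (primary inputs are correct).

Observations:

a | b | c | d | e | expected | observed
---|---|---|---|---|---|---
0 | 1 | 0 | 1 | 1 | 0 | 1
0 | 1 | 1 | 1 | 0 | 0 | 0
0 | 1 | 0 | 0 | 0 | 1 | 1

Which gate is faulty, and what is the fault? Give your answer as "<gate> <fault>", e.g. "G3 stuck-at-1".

Fault-free values for test 1 (a=0, b=1, c=0, d=1, e=1): G1=0, G2=1, G3=1, G4=0, G5=1, G6=0, G7=0, G8=1, G9=0, G10=0, giving Y=0. Observed 1.
Test 1: faults giving observed 1 are {G4 stuck-at-1, G4 inverted output, G5 stuck-at-0, G5 inverted output, G6 stuck-at-1, G6 inverted output, G8 stuck-at-0, G8 inverted output, G9 stuck-at-1, G9 inverted output, G10 stuck-at-1, G10 inverted output}.
Test 2 (a=0, b=1, c=1, d=1, e=0): fault-free G1=1, G2=0, G3=1, G4=0, G5=1, G6=0, G7=0, G8=1, G9=0, G10=0 → 0; observed 0. Eliminates G6 stuck-at-1, G6 inverted output, G8 stuck-at-0, G8 inverted output, G9 stuck-at-1, G9 inverted output, G10 stuck-at-1, G10 inverted output.
Test 3 (a=0, b=1, c=0, d=0, e=0): fault-free G1=0, G2=1, G3=1, G4=0, G5=0, G6=1, G7=0, G8=0, G9=1, G10=1 → 1; observed 1. Eliminates G4 stuck-at-1, G4 inverted output, G5 inverted output.
Only G5 stuck-at-0 is consistent with every test.

G5 stuck-at-0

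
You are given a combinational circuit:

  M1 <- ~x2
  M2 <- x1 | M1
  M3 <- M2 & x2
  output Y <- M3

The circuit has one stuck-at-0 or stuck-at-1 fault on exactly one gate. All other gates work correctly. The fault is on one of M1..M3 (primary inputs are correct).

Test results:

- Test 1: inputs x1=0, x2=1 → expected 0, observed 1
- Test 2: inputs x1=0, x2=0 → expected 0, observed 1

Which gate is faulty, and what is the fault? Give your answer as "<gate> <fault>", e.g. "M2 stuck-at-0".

M3 stuck-at-1

Fault-free values for test 1 (x1=0, x2=1): M1=0, M2=0, M3=0, giving Y=0. Observed 1.
Test 1: faults giving observed 1 are {M1 stuck-at-1, M2 stuck-at-1, M3 stuck-at-1}.
Test 2 (x1=0, x2=0): fault-free M1=1, M2=1, M3=0 → 0; observed 1. Eliminates M1 stuck-at-1, M2 stuck-at-1.
Only M3 stuck-at-1 is consistent with every test.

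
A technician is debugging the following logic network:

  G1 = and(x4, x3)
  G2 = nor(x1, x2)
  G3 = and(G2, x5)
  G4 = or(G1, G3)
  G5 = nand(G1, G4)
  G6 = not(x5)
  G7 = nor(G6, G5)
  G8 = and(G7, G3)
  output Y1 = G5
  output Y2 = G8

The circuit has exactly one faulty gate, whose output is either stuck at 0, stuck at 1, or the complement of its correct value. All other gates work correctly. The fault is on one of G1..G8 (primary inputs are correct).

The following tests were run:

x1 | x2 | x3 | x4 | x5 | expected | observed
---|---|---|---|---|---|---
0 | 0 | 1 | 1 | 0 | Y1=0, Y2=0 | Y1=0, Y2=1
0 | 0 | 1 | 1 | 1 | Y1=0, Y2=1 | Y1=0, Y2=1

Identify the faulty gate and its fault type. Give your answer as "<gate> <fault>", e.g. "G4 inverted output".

G8 stuck-at-1

Fault-free values for test 1 (x1=0, x2=0, x3=1, x4=1, x5=0): G1=1, G2=1, G3=0, G4=1, G5=0, G6=1, G7=0, G8=0, giving Y1=0, Y2=0. Observed Y1=0, Y2=1.
Test 1: faults giving observed Y1=0, Y2=1 are {G8 stuck-at-1, G8 inverted output}.
Test 2 (x1=0, x2=0, x3=1, x4=1, x5=1): fault-free G1=1, G2=1, G3=1, G4=1, G5=0, G6=0, G7=1, G8=1 → Y1=0, Y2=1; observed Y1=0, Y2=1. Eliminates G8 inverted output.
Only G8 stuck-at-1 is consistent with every test.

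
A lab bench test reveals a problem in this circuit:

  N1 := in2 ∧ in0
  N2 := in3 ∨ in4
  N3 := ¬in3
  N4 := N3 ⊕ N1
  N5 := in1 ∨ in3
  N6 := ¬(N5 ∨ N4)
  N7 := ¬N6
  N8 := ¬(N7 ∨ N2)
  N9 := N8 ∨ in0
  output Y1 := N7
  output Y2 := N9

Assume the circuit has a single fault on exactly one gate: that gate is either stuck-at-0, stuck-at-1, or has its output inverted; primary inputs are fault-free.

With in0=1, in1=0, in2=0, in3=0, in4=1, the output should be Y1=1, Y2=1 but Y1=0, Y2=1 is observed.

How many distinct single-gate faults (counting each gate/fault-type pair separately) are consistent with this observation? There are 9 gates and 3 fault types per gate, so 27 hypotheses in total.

Fault-free: N1=0, N2=1, N3=1, N4=1, N5=0, N6=0, N7=1, N8=0, N9=1 → Y1=1, Y2=1. Observed Y1=0, Y2=1.
  N1: stuck-at-1, inverted output ✓; others ✗
  N2: none of the 3 fault types match ✗
  N3: stuck-at-0, inverted output ✓; others ✗
  N4: stuck-at-0, inverted output ✓; others ✗
  N5: none of the 3 fault types match ✗
  N6: stuck-at-1, inverted output ✓; others ✗
  N7: stuck-at-0, inverted output ✓; others ✗
  N8: none of the 3 fault types match ✗
  N9: none of the 3 fault types match ✗
Consistent faults: {N1 stuck-at-1, N1 inverted output, N3 stuck-at-0, N3 inverted output, N4 stuck-at-0, N4 inverted output, N6 stuck-at-1, N6 inverted output, N7 stuck-at-0, N7 inverted output} — 10 in all.

10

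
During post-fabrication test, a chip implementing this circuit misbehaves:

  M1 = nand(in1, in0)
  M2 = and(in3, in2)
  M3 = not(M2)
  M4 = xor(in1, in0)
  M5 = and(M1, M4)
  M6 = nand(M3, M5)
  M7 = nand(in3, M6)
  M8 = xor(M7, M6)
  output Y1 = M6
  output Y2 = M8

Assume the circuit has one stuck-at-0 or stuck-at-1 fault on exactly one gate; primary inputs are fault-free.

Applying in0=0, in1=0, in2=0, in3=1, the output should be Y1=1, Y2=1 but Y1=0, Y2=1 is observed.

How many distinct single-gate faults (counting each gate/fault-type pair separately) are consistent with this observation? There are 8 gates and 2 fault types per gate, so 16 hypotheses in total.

Fault-free: M1=1, M2=0, M3=1, M4=0, M5=0, M6=1, M7=0, M8=1 → Y1=1, Y2=1. Observed Y1=0, Y2=1.
  M1: none of the 2 fault types match ✗
  M2: none of the 2 fault types match ✗
  M3: none of the 2 fault types match ✗
  M4: stuck-at-1 ✓; others ✗
  M5: stuck-at-1 ✓; others ✗
  M6: stuck-at-0 ✓; others ✗
  M7: none of the 2 fault types match ✗
  M8: none of the 2 fault types match ✗
Consistent faults: {M4 stuck-at-1, M5 stuck-at-1, M6 stuck-at-0} — 3 in all.

3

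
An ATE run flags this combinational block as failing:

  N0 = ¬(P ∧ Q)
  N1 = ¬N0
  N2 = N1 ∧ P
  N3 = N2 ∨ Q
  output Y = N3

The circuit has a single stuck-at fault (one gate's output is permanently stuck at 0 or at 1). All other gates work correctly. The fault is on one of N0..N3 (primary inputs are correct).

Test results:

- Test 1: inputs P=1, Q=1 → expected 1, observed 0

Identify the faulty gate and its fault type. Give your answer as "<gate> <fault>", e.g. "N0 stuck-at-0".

N3 stuck-at-0

Fault-free values for test 1 (P=1, Q=1): N0=0, N1=1, N2=1, N3=1, giving Y=1. Observed 0.
Test 1: faults giving observed 0 are {N3 stuck-at-0}.
Only N3 stuck-at-0 is consistent with every test.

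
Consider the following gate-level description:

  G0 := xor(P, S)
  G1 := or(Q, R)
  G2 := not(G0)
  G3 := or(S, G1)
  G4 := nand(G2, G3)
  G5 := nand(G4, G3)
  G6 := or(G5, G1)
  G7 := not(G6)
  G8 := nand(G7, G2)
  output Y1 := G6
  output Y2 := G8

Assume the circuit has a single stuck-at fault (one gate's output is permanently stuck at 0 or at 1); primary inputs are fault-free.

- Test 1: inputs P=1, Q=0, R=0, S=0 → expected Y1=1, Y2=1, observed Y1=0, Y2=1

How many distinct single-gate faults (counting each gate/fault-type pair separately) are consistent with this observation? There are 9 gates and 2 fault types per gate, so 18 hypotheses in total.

Fault-free: G0=1, G1=0, G2=0, G3=0, G4=1, G5=1, G6=1, G7=0, G8=1 → Y1=1, Y2=1. Observed Y1=0, Y2=1.
  G0: none of the 2 fault types match ✗
  G1: none of the 2 fault types match ✗
  G2: none of the 2 fault types match ✗
  G3: stuck-at-1 ✓; others ✗
  G4: none of the 2 fault types match ✗
  G5: stuck-at-0 ✓; others ✗
  G6: stuck-at-0 ✓; others ✗
  G7: none of the 2 fault types match ✗
  G8: none of the 2 fault types match ✗
Consistent faults: {G3 stuck-at-1, G5 stuck-at-0, G6 stuck-at-0} — 3 in all.

3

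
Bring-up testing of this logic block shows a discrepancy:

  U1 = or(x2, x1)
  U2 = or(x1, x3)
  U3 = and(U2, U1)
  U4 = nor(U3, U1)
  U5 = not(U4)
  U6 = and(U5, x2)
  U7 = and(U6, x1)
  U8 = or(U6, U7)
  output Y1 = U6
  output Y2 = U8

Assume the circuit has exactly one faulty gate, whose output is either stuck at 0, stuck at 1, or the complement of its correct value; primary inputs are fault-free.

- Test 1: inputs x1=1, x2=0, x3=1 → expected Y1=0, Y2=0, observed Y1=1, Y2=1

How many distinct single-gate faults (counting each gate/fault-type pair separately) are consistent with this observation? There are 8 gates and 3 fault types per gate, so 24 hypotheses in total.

2

Fault-free: U1=1, U2=1, U3=1, U4=0, U5=1, U6=0, U7=0, U8=0 → Y1=0, Y2=0. Observed Y1=1, Y2=1.
  U1: none of the 3 fault types match ✗
  U2: none of the 3 fault types match ✗
  U3: none of the 3 fault types match ✗
  U4: none of the 3 fault types match ✗
  U5: none of the 3 fault types match ✗
  U6: stuck-at-1, inverted output ✓; others ✗
  U7: none of the 3 fault types match ✗
  U8: none of the 3 fault types match ✗
Consistent faults: {U6 stuck-at-1, U6 inverted output} — 2 in all.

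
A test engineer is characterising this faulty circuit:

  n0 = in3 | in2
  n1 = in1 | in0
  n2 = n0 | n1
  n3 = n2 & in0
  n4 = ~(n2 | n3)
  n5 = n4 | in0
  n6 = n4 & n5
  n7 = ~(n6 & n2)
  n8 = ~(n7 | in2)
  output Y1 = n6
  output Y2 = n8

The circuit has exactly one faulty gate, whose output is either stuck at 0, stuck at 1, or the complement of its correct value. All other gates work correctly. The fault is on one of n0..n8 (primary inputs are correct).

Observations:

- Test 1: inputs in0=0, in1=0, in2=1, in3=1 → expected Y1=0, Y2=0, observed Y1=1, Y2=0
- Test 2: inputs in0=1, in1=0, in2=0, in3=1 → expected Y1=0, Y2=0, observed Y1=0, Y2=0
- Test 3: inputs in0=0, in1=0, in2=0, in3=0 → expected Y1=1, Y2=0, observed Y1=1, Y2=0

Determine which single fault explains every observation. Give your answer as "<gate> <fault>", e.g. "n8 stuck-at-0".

Fault-free values for test 1 (in0=0, in1=0, in2=1, in3=1): n0=1, n1=0, n2=1, n3=0, n4=0, n5=0, n6=0, n7=1, n8=0, giving Y1=0, Y2=0. Observed Y1=1, Y2=0.
Test 1: faults giving observed Y1=1, Y2=0 are {n0 stuck-at-0, n0 inverted output, n2 stuck-at-0, n2 inverted output, n4 stuck-at-1, n4 inverted output, n6 stuck-at-1, n6 inverted output}.
Test 2 (in0=1, in1=0, in2=0, in3=1): fault-free n0=1, n1=1, n2=1, n3=1, n4=0, n5=1, n6=0, n7=1, n8=0 → Y1=0, Y2=0; observed Y1=0, Y2=0. Eliminates n2 stuck-at-0, n2 inverted output, n4 stuck-at-1, n4 inverted output, n6 stuck-at-1, n6 inverted output.
Test 3 (in0=0, in1=0, in2=0, in3=0): fault-free n0=0, n1=0, n2=0, n3=0, n4=1, n5=1, n6=1, n7=1, n8=0 → Y1=1, Y2=0; observed Y1=1, Y2=0. Eliminates n0 inverted output.
Only n0 stuck-at-0 is consistent with every test.

n0 stuck-at-0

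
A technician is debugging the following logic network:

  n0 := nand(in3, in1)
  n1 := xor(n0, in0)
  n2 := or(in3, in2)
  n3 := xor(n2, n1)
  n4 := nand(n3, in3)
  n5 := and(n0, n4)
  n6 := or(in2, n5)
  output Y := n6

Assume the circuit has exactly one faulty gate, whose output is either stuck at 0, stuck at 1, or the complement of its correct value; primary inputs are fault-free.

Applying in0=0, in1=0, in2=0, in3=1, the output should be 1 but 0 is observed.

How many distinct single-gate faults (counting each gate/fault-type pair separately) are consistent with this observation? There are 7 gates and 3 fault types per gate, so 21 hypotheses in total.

Fault-free: n0=1, n1=1, n2=1, n3=0, n4=1, n5=1, n6=1 → 1. Observed 0.
  n0: stuck-at-0, inverted output ✓; others ✗
  n1: stuck-at-0, inverted output ✓; others ✗
  n2: stuck-at-0, inverted output ✓; others ✗
  n3: stuck-at-1, inverted output ✓; others ✗
  n4: stuck-at-0, inverted output ✓; others ✗
  n5: stuck-at-0, inverted output ✓; others ✗
  n6: stuck-at-0, inverted output ✓; others ✗
Consistent faults: {n0 stuck-at-0, n0 inverted output, n1 stuck-at-0, n1 inverted output, n2 stuck-at-0, n2 inverted output, n3 stuck-at-1, n3 inverted output, n4 stuck-at-0, n4 inverted output, n5 stuck-at-0, n5 inverted output, n6 stuck-at-0, n6 inverted output} — 14 in all.

14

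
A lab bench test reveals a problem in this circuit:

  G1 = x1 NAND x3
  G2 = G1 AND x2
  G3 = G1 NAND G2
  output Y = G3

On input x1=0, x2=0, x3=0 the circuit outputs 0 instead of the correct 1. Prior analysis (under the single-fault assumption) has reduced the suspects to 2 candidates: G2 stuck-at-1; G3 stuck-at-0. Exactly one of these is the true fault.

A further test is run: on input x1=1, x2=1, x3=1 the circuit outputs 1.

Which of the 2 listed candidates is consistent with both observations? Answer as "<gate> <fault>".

G2 stuck-at-1

Evaluate each candidate on input x1=1, x2=1, x3=1:
  G2 stuck-at-1: G1=0, G2=1 [stuck-at-1], G3=1 → 1 — matches
  G3 stuck-at-0: G1=0, G2=0, G3=0 [stuck-at-0] → 0 — eliminated
Only G2 stuck-at-1 reproduces the observed 1.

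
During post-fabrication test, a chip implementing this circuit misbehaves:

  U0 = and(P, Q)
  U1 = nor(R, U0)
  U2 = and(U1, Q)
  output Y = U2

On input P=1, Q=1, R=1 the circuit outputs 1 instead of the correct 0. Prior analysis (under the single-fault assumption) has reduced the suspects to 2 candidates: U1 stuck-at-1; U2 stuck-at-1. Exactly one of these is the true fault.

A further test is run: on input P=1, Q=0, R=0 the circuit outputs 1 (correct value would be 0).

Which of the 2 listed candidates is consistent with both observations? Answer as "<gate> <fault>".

U2 stuck-at-1

Evaluate each candidate on input P=1, Q=0, R=0:
  U1 stuck-at-1: U0=0, U1=1 [stuck-at-1], U2=0 → 0 — eliminated
  U2 stuck-at-1: U0=0, U1=1, U2=1 [stuck-at-1] → 1 — matches
Only U2 stuck-at-1 reproduces the observed 1.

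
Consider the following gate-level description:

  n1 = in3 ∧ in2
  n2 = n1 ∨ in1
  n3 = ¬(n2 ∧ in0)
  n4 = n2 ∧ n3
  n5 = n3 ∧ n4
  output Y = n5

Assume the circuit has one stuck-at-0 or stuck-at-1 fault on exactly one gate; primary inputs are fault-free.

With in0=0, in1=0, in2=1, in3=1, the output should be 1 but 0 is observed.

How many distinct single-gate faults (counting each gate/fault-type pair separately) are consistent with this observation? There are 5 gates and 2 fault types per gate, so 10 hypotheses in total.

Fault-free: n1=1, n2=1, n3=1, n4=1, n5=1 → 1. Observed 0.
  n1 stuck-at-0: output 0 ✓
  n1 stuck-at-1: output 1 ✗
  n2 stuck-at-0: output 0 ✓
  n2 stuck-at-1: output 1 ✗
  n3 stuck-at-0: output 0 ✓
  n3 stuck-at-1: output 1 ✗
  n4 stuck-at-0: output 0 ✓
  n4 stuck-at-1: output 1 ✗
  n5 stuck-at-0: output 0 ✓
  n5 stuck-at-1: output 1 ✗
Consistent faults: {n1 stuck-at-0, n2 stuck-at-0, n3 stuck-at-0, n4 stuck-at-0, n5 stuck-at-0} — 5 in all.

5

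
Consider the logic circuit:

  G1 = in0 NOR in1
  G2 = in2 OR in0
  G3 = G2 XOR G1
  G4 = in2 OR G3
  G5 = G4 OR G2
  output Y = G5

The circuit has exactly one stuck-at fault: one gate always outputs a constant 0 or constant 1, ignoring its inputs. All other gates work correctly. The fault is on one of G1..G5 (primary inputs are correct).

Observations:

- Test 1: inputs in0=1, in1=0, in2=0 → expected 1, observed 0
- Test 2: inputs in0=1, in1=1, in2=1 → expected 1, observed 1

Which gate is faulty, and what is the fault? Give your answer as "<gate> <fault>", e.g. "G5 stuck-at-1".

Fault-free values for test 1 (in0=1, in1=0, in2=0): G1=0, G2=1, G3=1, G4=1, G5=1, giving Y=1. Observed 0.
Test 1: faults giving observed 0 are {G2 stuck-at-0, G5 stuck-at-0}.
Test 2 (in0=1, in1=1, in2=1): fault-free G1=0, G2=1, G3=1, G4=1, G5=1 → 1; observed 1. Eliminates G5 stuck-at-0.
Only G2 stuck-at-0 is consistent with every test.

G2 stuck-at-0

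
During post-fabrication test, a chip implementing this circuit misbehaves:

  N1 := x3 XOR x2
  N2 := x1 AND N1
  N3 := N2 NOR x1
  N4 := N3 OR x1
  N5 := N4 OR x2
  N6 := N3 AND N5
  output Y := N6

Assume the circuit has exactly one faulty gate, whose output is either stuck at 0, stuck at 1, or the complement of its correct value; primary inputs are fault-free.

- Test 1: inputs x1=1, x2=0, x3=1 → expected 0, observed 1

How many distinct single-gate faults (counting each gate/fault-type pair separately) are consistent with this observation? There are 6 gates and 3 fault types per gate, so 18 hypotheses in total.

Fault-free: N1=1, N2=1, N3=0, N4=1, N5=1, N6=0 → 0. Observed 1.
  N1: none of the 3 fault types match ✗
  N2: none of the 3 fault types match ✗
  N3: stuck-at-1, inverted output ✓; others ✗
  N4: none of the 3 fault types match ✗
  N5: none of the 3 fault types match ✗
  N6: stuck-at-1, inverted output ✓; others ✗
Consistent faults: {N3 stuck-at-1, N3 inverted output, N6 stuck-at-1, N6 inverted output} — 4 in all.

4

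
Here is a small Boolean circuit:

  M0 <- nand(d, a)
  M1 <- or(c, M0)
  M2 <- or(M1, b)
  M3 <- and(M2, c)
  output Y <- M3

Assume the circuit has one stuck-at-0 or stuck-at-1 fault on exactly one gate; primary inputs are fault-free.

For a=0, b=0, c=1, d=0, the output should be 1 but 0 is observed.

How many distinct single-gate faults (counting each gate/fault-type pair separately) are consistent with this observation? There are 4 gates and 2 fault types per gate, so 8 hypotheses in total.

3

Fault-free: M0=1, M1=1, M2=1, M3=1 → 1. Observed 0.
  M0 stuck-at-0: output 1 ✗
  M0 stuck-at-1: output 1 ✗
  M1 stuck-at-0: output 0 ✓
  M1 stuck-at-1: output 1 ✗
  M2 stuck-at-0: output 0 ✓
  M2 stuck-at-1: output 1 ✗
  M3 stuck-at-0: output 0 ✓
  M3 stuck-at-1: output 1 ✗
Consistent faults: {M1 stuck-at-0, M2 stuck-at-0, M3 stuck-at-0} — 3 in all.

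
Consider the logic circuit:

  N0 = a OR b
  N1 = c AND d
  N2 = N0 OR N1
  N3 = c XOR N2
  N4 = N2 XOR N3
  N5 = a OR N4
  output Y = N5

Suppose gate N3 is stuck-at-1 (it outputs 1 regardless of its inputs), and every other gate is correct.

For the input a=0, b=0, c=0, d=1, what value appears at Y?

Propagate with N3 forced: N0=0, N1=0, N2=0, N3=1 [stuck-at-1], N4=1, N5=1.
So Y = 1. (Without the fault it would be 0.)

1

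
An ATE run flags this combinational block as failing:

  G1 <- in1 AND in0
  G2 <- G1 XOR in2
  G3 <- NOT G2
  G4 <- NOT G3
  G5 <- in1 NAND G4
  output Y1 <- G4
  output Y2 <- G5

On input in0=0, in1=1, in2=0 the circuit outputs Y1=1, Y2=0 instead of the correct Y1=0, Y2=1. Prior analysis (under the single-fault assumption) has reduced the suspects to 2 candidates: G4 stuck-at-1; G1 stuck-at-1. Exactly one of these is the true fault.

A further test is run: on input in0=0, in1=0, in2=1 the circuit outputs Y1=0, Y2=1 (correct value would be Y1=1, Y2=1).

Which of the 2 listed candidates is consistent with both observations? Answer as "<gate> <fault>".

G1 stuck-at-1

Evaluate each candidate on input in0=0, in1=0, in2=1:
  G4 stuck-at-1: G1=0, G2=1, G3=0, G4=1 [stuck-at-1], G5=1 → Y1=1, Y2=1 — eliminated
  G1 stuck-at-1: G1=1 [stuck-at-1], G2=0, G3=1, G4=0, G5=1 → Y1=0, Y2=1 — matches
Only G1 stuck-at-1 reproduces the observed Y1=0, Y2=1.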